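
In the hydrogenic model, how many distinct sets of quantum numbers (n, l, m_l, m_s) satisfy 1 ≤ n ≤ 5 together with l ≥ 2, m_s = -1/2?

38

Per-shell orbital counts meeting the constraint:
n=3 → 5; n=4 → 12; n=5 → 21.
Orbitals: 5 + 12 + 21 = 38. With m_s fixed to -1/2 there is one state per orbital, so 38 states.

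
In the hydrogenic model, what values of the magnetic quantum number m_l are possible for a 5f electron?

-3, -2, -1, 0, 1, 2, 3

The 5f subshell has l = 3, and m_l takes every integer from −l to +l. With l = 3 that gives the 7 values -3, -2, -1, 0, 1, 2, 3.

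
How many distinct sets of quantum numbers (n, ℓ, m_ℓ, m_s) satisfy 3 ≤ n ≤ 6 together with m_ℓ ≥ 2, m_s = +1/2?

20

For each n in the range, tally the orbitals obeying m_ℓ ≥ 2:
n=3 → 1; n=4 → 3; n=5 → 6; n=6 → 10.
Orbitals: 1 + 3 + 6 + 10 = 20. With m_s fixed to +1/2 there is one state per orbital, so 20 states.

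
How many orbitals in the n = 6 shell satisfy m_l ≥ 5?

1

With n = 6 the allowed l are 0, 1, …, 5.
Orbitals with m_l ≥ 5, by l: l=5 → 1.
Total orbitals: 1.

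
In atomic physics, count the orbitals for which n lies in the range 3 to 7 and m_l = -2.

Treat each shell separately and count matching orbitals:
n=3 → 1; n=4 → 2; n=5 → 3; n=6 → 4; n=7 → 5.
Total orbitals: 1 + 2 + 3 + 4 + 5 = 15.

15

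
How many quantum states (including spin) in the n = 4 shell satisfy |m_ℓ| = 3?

4

With n = 4 the allowed ℓ are 0, 1, …, 3.
Contributions: ℓ=3 → 2.
Orbitals: 2. Each orbital carries two spin states, so 2 × 2 = 4 states.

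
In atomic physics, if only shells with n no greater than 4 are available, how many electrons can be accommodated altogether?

60

Total orbitals = 1² + 2² + 3² + 4² = 30. Doubling for spin gives 60 electrons.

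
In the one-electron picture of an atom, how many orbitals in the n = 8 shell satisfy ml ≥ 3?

15

The n = 8 shell has l = 0 through 7; check each.
The (l, ml) pairs meeting ml ≥ 3 give: l=3 → 1; l=4 → 2; l=5 → 3; l=6 → 4; l=7 → 5.
Total orbitals: 1 + 2 + 3 + 4 + 5 = 15.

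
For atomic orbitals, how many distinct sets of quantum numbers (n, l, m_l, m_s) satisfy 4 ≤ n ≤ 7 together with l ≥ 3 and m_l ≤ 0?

100

Per-shell orbital counts meeting the constraint:
n=4 → 4; n=5 → 9; n=6 → 15; n=7 → 22.
Orbitals: 4 + 9 + 15 + 22 = 50. Including both spin states (m_s = ±1/2) gives 2 × 50 = 100 states.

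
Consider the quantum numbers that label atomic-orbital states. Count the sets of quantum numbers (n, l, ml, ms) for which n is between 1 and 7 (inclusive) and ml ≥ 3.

40

For each n in the range, tally the orbitals obeying ml ≥ 3:
n=4 → 1; n=5 → 3; n=6 → 6; n=7 → 10.
Orbitals: 1 + 3 + 6 + 10 = 20. Including both spin states (ms = ±1/2) gives 2 × 20 = 40 states.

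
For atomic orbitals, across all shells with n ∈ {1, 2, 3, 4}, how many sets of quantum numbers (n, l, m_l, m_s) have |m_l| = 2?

12

Count contributing orbitals for each principal shell:
n=3 → 2; n=4 → 4.
Orbitals: 2 + 4 = 6. Including both spin states (m_s = ±1/2) gives 2 × 6 = 12 states.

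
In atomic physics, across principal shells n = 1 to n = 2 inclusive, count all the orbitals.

5

Shell n has n² orbitals: 1²=1 + 2²=4 = 5 orbitals.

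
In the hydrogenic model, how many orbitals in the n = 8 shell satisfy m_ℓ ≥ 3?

The n = 8 shell has ℓ = 0 through 7; check each.
The (ℓ, m_ℓ) pairs meeting m_ℓ ≥ 3 give: ℓ=3 → 1; ℓ=4 → 2; ℓ=5 → 3; ℓ=6 → 4; ℓ=7 → 5.
Total orbitals: 1 + 2 + 3 + 4 + 5 = 15.

15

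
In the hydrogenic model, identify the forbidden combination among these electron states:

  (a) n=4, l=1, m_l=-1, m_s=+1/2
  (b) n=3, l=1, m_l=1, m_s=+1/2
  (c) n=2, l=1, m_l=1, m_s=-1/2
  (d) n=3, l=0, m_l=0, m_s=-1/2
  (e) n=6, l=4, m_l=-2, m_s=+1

(e) has m_s = +1, but an electron's spin must be ±1/2.
The remaining sets (a), (b), (c), (d) satisfy all four rules.

(e)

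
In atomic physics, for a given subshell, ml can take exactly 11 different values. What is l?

l = 5

ml ranges over 2l+1 integers, so 2l+1 = 11 ⇒ l = 5.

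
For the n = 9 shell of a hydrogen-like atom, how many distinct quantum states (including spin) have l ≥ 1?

160

Go through l = 0, …, 8 (the values permitted for n = 9).
Orbitals with l ≥ 1, by l: l=1 → 3; l=2 → 5; l=3 → 7; l=4 → 9; l=5 → 11; l=6 → 13; l=7 → 15; l=8 → 17.
Orbitals: 3 + 5 + 7 + 9 + 11 + 13 + 15 + 17 = 80. Each orbital carries two spin states, so 80 × 2 = 160 states.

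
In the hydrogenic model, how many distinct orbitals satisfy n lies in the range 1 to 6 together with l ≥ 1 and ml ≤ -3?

10

Work shell by shell — for each n, count the (l, ml) pairs that satisfy l ≥ 1 and ml ≤ -3:
n=4 → 1; n=5 → 3; n=6 → 6.
Total orbitals: 1 + 3 + 6 = 10.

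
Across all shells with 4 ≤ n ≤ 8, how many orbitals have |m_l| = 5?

12

Count contributing orbitals for each principal shell:
n=6 → 2; n=7 → 4; n=8 → 6.
Total orbitals: 2 + 4 + 6 = 12.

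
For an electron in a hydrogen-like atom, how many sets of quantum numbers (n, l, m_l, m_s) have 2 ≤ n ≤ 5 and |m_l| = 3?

12

Work shell by shell — for each n, count the (l, m_l) pairs that satisfy |m_l| = 3:
n=4 → 2; n=5 → 4.
Orbitals: 2 + 4 = 6. Including both spin states (m_s = ±1/2) gives 2 × 6 = 12 states.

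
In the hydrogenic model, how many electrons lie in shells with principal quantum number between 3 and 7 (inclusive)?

Shell n has n² orbitals: 3²=9 + 4²=16 + 5²=25 + 6²=36 + 7²=49 = 135 orbitals.
Two spin states per orbital: 2 × 135 = 270 electrons.

270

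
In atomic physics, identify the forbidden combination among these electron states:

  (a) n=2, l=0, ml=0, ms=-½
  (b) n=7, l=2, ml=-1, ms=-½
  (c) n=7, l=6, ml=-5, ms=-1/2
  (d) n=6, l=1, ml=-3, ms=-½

(d)

(d) has |ml| = 3 > l = 1, violating −l ≤ ml ≤ l.
The remaining sets (a), (b), (c) satisfy all four rules.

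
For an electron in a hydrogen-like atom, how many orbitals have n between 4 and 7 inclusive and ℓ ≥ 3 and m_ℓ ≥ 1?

40

Count contributing orbitals for each principal shell:
n=4 → 3; n=5 → 7; n=6 → 12; n=7 → 18.
Total orbitals: 3 + 7 + 12 + 18 = 40.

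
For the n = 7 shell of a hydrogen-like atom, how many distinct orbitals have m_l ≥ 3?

10

The n = 7 shell has l = 0 through 6; check each.
Contributions: l=3 → 1; l=4 → 2; l=5 → 3; l=6 → 4.
Total orbitals: 1 + 2 + 3 + 4 = 10.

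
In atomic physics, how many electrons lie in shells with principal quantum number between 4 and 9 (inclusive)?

Shell n has n² orbitals: 4²=16 + 5²=25 + 6²=36 + 7²=49 + 8²=64 + 9²=81 = 271 orbitals.
Two spin states per orbital: 2 × 271 = 542 electrons.

542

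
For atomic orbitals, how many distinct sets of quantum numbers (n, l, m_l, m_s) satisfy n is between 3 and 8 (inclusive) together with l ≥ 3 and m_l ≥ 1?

130

Treat each shell separately and count matching orbitals:
n=4 → 3; n=5 → 7; n=6 → 12; n=7 → 18; n=8 → 25.
Orbitals: 3 + 7 + 12 + 18 + 25 = 65. Including both spin states (m_s = ±1/2) gives 2 × 65 = 130 states.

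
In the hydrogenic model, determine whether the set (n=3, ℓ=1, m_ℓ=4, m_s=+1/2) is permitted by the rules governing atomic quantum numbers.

Not allowed

The magnetic quantum number must satisfy −ℓ ≤ m_ℓ ≤ ℓ. With ℓ = 1, m_ℓ can only be -1, 0, 1, so m_ℓ = 4 is forbidden.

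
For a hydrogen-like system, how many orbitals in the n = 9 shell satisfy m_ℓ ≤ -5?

Contributions: ℓ=5 → 1; ℓ=6 → 2; ℓ=7 → 3; ℓ=8 → 4.
Total orbitals: 1 + 2 + 3 + 4 = 10.

10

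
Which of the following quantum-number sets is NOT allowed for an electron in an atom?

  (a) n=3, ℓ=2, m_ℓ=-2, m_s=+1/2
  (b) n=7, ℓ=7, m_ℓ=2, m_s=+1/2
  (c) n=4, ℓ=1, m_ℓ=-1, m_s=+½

(b) has ℓ = 7 ≥ n = 7, violating 0 ≤ ℓ ≤ n−1.
The remaining sets (a), (c) satisfy all four rules.

(b)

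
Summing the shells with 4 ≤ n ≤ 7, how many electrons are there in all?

252

Shell n has n² orbitals: 4²=16 + 5²=25 + 6²=36 + 7²=49 = 126 orbitals.
Two spin states per orbital: 2 × 126 = 252 electrons.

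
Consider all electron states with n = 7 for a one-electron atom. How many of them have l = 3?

14

The n = 7 shell has l = 0 through 6; check each.
Contributions: l=3 → 7.
Orbitals: 7. Each orbital carries two spin states, so 7 × 2 = 14 states.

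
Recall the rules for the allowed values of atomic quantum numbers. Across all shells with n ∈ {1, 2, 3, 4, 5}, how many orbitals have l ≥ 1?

For each n in the range, tally the orbitals obeying l ≥ 1:
n=2 → 3; n=3 → 8; n=4 → 15; n=5 → 24.
Total orbitals: 3 + 8 + 15 + 24 = 50.

50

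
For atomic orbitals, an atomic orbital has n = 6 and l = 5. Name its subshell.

6h

l = 5 corresponds to the letter 'h', so the subshell is 6h.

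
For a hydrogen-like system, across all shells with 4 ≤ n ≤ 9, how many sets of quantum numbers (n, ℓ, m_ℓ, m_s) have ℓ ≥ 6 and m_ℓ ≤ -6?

20

Per-shell orbital counts meeting the constraint:
n=7 → 1; n=8 → 3; n=9 → 6.
Orbitals: 1 + 3 + 6 = 10. Including both spin states (m_s = ±1/2) gives 2 × 10 = 20 states.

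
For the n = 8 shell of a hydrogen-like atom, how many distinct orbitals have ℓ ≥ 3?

For n = 8, ℓ ranges over 0 … 7.
Contributions: ℓ=3 → 7; ℓ=4 → 9; ℓ=5 → 11; ℓ=6 → 13; ℓ=7 → 15.
Total orbitals: 7 + 9 + 11 + 13 + 15 = 55.

55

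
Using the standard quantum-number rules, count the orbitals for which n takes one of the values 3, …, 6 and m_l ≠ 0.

68

Count contributing orbitals for each principal shell:
n=3 → 6; n=4 → 12; n=5 → 20; n=6 → 30.
Total orbitals: 6 + 12 + 20 + 30 = 68.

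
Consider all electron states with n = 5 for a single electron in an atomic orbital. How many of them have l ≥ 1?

The n = 5 shell has l = 0 through 4; check each.
The (l, ml) pairs meeting l ≥ 1 give: l=1 → 3; l=2 → 5; l=3 → 7; l=4 → 9.
Orbitals: 3 + 5 + 7 + 9 = 24. Each orbital carries two spin states, so 24 × 2 = 48 states.

48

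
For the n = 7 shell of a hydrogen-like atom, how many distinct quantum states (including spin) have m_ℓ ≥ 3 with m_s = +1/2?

The n = 7 shell has ℓ = 0 through 6; check each.
Per ℓ-value: ℓ=3 → 1; ℓ=4 → 2; ℓ=5 → 3; ℓ=6 → 4.
Orbitals: 1 + 2 + 3 + 4 = 10. With m_s fixed to a single value there is one state per orbital, giving 10 states.

10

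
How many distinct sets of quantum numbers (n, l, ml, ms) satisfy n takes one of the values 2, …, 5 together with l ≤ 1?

32

For each n in the range, tally the orbitals obeying l ≤ 1:
n=2 → 4; n=3 → 4; n=4 → 4; n=5 → 4.
Orbitals: 4 + 4 + 4 + 4 = 16. Including both spin states (ms = ±1/2) gives 2 × 16 = 32 states.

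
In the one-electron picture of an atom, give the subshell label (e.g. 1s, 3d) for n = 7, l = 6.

l = 6 corresponds to the letter 'i', so the subshell is 7i.

7i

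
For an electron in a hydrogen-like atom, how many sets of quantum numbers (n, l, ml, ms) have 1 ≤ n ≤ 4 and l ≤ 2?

46

Treat each shell separately and count matching orbitals:
n=1 → 1; n=2 → 4; n=3 → 9; n=4 → 9.
Orbitals: 1 + 4 + 9 + 9 = 23. Including both spin states (ms = ±1/2) gives 2 × 23 = 46 states.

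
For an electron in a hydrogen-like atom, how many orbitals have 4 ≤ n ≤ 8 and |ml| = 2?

40

For each n in the range, tally the orbitals obeying |ml| = 2:
n=4 → 4; n=5 → 6; n=6 → 8; n=7 → 10; n=8 → 12.
Total orbitals: 4 + 6 + 8 + 10 + 12 = 40.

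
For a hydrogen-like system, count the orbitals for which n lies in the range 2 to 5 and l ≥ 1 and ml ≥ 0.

Count contributing orbitals for each principal shell:
n=2 → 2; n=3 → 5; n=4 → 9; n=5 → 14.
Total orbitals: 2 + 5 + 9 + 14 = 30.

30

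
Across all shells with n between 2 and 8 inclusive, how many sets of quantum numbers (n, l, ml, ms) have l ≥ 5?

148

Go shell by shell, enumerating (l, ml) with l ≥ 5:
n=6 → 11; n=7 → 24; n=8 → 39.
Orbitals: 11 + 24 + 39 = 74. Including both spin states (ms = ±1/2) gives 2 × 74 = 148 states.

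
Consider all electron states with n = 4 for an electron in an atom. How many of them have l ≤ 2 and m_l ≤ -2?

2

The (l, m_l) pairs meeting l ≤ 2 and m_l ≤ -2 give: l=2 → 1.
Orbitals: 1. Each orbital carries two spin states, so 1 × 2 = 2 states.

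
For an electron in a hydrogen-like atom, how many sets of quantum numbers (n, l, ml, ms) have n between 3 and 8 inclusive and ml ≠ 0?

332

Treat each shell separately and count matching orbitals:
n=3 → 6; n=4 → 12; n=5 → 20; n=6 → 30; n=7 → 42; n=8 → 56.
Orbitals: 6 + 12 + 20 + 30 + 42 + 56 = 166. Including both spin states (ms = ±1/2) gives 2 × 166 = 332 states.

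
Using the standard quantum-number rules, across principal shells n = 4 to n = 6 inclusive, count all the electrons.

Shell n has n² orbitals: 4²=16 + 5²=25 + 6²=36 = 77 orbitals.
Two spin states per orbital: 2 × 77 = 154 electrons.

154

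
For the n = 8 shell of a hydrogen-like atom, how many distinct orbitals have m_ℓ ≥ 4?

10

The (ℓ, m_ℓ) pairs meeting m_ℓ ≥ 4 give: ℓ=4 → 1; ℓ=5 → 2; ℓ=6 → 3; ℓ=7 → 4.
Total orbitals: 1 + 2 + 3 + 4 = 10.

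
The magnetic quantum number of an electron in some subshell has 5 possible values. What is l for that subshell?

l = 2

m_l ranges over 2l+1 integers, so 2l+1 = 5 ⇒ l = 2.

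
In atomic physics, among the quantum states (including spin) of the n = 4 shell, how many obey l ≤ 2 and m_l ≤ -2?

The n = 4 shell has l = 0 through 3; check each.
Orbitals with l ≤ 2 and m_l ≤ -2, by l: l=2 → 1.
Orbitals: 1. Each orbital carries two spin states, so 1 × 2 = 2 states.

2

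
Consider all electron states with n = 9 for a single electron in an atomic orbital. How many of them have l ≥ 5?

112

For n = 9, l ranges over 0 … 8.
Per l-value: l=5 → 11; l=6 → 13; l=7 → 15; l=8 → 17.
Orbitals: 11 + 13 + 15 + 17 = 56. Each orbital carries two spin states, so 56 × 2 = 112 states.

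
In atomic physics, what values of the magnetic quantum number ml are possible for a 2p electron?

-1, 0, 1

The 2p subshell has l = 1, and ml takes every integer from −l to +l. With l = 1 that gives the 3 values -1, 0, 1.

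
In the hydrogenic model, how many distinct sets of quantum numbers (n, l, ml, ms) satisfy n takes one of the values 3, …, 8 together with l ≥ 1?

386

Treat each shell separately and count matching orbitals:
n=3 → 8; n=4 → 15; n=5 → 24; n=6 → 35; n=7 → 48; n=8 → 63.
Orbitals: 8 + 15 + 24 + 35 + 48 + 63 = 193. Including both spin states (ms = ±1/2) gives 2 × 193 = 386 states.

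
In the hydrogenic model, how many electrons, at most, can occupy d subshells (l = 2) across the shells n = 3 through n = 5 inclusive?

A d subshell (l = 2) exists for every n ≥ 3, so shells n = 3, 4, 5 each contribute one — 3 subshells.
Since each d subshell holds 2(2·2+1) = 10 electrons, the total is 3 × 10 = 30.

30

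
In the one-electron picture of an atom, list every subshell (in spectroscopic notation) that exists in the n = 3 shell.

For n = 3, ℓ runs from 0 to 2. In spectroscopic notation ℓ = 0,1,2,… ↔ s,p,d,f,g,h,i, so the subshells are 3s, 3p, 3d.

3s, 3p, 3d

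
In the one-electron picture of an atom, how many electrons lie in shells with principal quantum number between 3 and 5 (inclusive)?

100

Shell n has n² orbitals: 3²=9 + 4²=16 + 5²=25 = 50 orbitals.
Two spin states per orbital: 2 × 50 = 100 electrons.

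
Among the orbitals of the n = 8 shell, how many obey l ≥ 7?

The n = 8 shell has l = 0 through 7; check each.
Contributions: l=7 → 15.
Total orbitals: 15.

15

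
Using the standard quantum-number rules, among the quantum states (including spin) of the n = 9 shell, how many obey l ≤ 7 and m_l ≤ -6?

6

With n = 9 the allowed l are 0, 1, …, 8.
Orbitals with l ≤ 7 and m_l ≤ -6, by l: l=6 → 1; l=7 → 2.
Orbitals: 1 + 2 = 3. Each orbital carries two spin states, so 3 × 2 = 6 states.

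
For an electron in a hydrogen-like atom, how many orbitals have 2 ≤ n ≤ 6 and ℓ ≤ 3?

61

Go shell by shell, enumerating (ℓ, m_ℓ) with ℓ ≤ 3:
n=2 → 4; n=3 → 9; n=4 → 16; n=5 → 16; n=6 → 16.
Total orbitals: 4 + 9 + 16 + 16 + 16 = 61.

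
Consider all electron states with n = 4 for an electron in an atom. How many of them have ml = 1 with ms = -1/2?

3

The n = 4 shell has l = 0 through 3; check each.
Per l-value: l=1 → 1; l=2 → 1; l=3 → 1.
Orbitals: 1 + 1 + 1 = 3. With ms fixed to a single value there is one state per orbital, giving 3 states.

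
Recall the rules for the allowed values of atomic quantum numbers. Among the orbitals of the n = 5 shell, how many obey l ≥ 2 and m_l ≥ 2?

For n = 5, l ranges over 0 … 4.
Per l-value: l=2 → 1; l=3 → 2; l=4 → 3.
Total orbitals: 1 + 2 + 3 = 6.

6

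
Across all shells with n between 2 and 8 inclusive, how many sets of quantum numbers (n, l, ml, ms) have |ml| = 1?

112

Count contributing orbitals for each principal shell:
n=2 → 2; n=3 → 4; n=4 → 6; n=5 → 8; n=6 → 10; n=7 → 12; n=8 → 14.
Orbitals: 2 + 4 + 6 + 8 + 10 + 12 + 14 = 56. Including both spin states (ms = ±1/2) gives 2 × 56 = 112 states.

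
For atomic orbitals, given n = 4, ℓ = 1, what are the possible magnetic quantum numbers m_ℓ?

-1, 0, 1

m_ℓ takes every integer from −ℓ to +ℓ. With ℓ = 1 that gives the 3 values -1, 0, 1.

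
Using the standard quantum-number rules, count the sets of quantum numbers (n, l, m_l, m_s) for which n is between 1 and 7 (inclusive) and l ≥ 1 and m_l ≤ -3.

For each n in the range, tally the orbitals obeying l ≥ 1 and m_l ≤ -3:
n=4 → 1; n=5 → 3; n=6 → 6; n=7 → 10.
Orbitals: 1 + 3 + 6 + 10 = 20. Including both spin states (m_s = ±1/2) gives 2 × 20 = 40 states.

40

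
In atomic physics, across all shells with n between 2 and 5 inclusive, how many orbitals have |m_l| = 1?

Go shell by shell, enumerating (l, m_l) with |m_l| = 1:
n=2 → 2; n=3 → 4; n=4 → 6; n=5 → 8.
Total orbitals: 2 + 4 + 6 + 8 = 20.

20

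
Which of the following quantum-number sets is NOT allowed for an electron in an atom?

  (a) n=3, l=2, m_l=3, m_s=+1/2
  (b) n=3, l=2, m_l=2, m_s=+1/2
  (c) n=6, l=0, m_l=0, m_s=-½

(a)

(a) has |m_l| = 3 > l = 2, violating −l ≤ m_l ≤ l.
The remaining sets (b), (c) satisfy all four rules.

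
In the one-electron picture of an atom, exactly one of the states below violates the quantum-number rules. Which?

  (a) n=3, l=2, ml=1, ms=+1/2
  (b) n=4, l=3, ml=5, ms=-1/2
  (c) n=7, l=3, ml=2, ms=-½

(b) has |ml| = 5 > l = 3, violating −l ≤ ml ≤ l.
The remaining sets (a), (c) satisfy all four rules.

(b)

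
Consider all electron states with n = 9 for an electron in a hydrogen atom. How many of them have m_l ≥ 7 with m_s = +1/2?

With n = 9 the allowed l are 0, 1, …, 8.
Per l-value: l=7 → 1; l=8 → 2.
Orbitals: 1 + 2 = 3. With m_s fixed to a single value there is one state per orbital, giving 3 states.

3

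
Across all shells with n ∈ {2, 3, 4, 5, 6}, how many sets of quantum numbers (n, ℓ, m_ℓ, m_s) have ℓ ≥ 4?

Per-shell orbital counts meeting the constraint:
n=5 → 9; n=6 → 20.
Orbitals: 9 + 20 = 29. Including both spin states (m_s = ±1/2) gives 2 × 29 = 58 states.

58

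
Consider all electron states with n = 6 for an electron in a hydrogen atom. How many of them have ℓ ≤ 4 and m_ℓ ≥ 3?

Orbitals with ℓ ≤ 4 and m_ℓ ≥ 3, by ℓ: ℓ=3 → 1; ℓ=4 → 2.
Orbitals: 1 + 2 = 3. Each orbital carries two spin states, so 3 × 2 = 6 states.

6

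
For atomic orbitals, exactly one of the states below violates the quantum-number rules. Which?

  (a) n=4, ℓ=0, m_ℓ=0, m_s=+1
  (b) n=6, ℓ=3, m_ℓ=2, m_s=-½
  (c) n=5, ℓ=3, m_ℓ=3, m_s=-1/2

(a) has m_s = +1, but an electron's spin must be ±1/2.
The remaining sets (b), (c) satisfy all four rules.

(a)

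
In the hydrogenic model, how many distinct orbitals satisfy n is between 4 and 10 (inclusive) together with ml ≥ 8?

Count contributing orbitals for each principal shell:
n=9 → 1; n=10 → 3.
Total orbitals: 1 + 3 = 4.

4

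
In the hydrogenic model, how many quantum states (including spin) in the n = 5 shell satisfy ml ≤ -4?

For n = 5, l ranges over 0 … 4.
Orbitals with ml ≤ -4, by l: l=4 → 1.
Orbitals: 1. Each orbital carries two spin states, so 1 × 2 = 2 states.

2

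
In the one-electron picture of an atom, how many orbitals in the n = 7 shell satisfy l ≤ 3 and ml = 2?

With n = 7 the allowed l are 0, 1, …, 6.
The (l, ml) pairs meeting l ≤ 3 and ml = 2 give: l=2 → 1; l=3 → 1.
Total orbitals: 1 + 1 = 2.

2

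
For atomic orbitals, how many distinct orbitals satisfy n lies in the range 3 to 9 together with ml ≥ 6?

Count contributing orbitals for each principal shell:
n=7 → 1; n=8 → 3; n=9 → 6.
Total orbitals: 1 + 3 + 6 = 10.

10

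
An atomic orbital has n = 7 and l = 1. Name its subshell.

7p

l = 1 corresponds to the letter 'p', so the subshell is 7p.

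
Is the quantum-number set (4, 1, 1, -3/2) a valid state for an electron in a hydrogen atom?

The spin quantum number for an electron can only be m_s = +1/2 or −1/2; m_s = -3/2 is not one of those.

No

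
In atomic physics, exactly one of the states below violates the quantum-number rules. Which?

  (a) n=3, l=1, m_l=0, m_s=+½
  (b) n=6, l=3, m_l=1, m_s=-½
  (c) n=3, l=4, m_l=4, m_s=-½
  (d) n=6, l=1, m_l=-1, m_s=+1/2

(c) has l = 4 ≥ n = 3, violating 0 ≤ l ≤ n−1.
The remaining sets (a), (b), (d) satisfy all four rules.

(c)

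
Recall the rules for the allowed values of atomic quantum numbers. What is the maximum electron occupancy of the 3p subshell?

A subshell with l = 1 has 2l+1 = 3 orbitals, each holding 2 electrons (spin ±1/2), so 3 × 2 = 6.

6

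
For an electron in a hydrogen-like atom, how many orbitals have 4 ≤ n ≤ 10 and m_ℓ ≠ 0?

Go shell by shell, enumerating (ℓ, m_ℓ) with m_ℓ ≠ 0:
n=4 → 12; n=5 → 20; n=6 → 30; n=7 → 42; n=8 → 56; n=9 → 72; n=10 → 90.
Total orbitals: 12 + 20 + 30 + 42 + 56 + 72 + 90 = 322.

322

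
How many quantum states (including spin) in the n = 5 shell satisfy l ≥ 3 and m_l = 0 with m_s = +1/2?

2

With n = 5 the allowed l are 0, 1, …, 4.
The (l, m_l) pairs meeting l ≥ 3 and m_l = 0 give: l=3 → 1; l=4 → 1.
Orbitals: 1 + 1 = 2. With m_s fixed to a single value there is one state per orbital, giving 2 states.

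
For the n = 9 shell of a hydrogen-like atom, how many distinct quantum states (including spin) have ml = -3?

12

Go through l = 0, …, 8 (the values permitted for n = 9).
Orbitals with ml = -3, by l: l=3 → 1; l=4 → 1; l=5 → 1; l=6 → 1; l=7 → 1; l=8 → 1.
Orbitals: 1 + 1 + 1 + 1 + 1 + 1 = 6. Each orbital carries two spin states, so 6 × 2 = 12 states.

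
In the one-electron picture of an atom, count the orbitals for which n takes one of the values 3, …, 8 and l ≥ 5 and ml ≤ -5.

Treat each shell separately and count matching orbitals:
n=6 → 1; n=7 → 3; n=8 → 6.
Total orbitals: 1 + 3 + 6 = 10.

10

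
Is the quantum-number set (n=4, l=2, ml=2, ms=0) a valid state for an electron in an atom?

Invalid

The spin quantum number for an electron can only be ms = +1/2 or −1/2; ms = 0 is not one of those.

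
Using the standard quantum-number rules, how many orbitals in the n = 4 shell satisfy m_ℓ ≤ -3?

1

The n = 4 shell has ℓ = 0 through 3; check each.
Per ℓ-value: ℓ=3 → 1.
Total orbitals: 1.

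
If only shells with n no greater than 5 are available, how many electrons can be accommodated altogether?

110

Total orbitals = 1² + 2² + 3² + 4² + 5² = 55. Doubling for spin gives 110 electrons.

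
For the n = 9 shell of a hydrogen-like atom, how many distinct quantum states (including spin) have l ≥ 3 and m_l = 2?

Go through l = 0, …, 8 (the values permitted for n = 9).
The (l, m_l) pairs meeting l ≥ 3 and m_l = 2 give: l=3 → 1; l=4 → 1; l=5 → 1; l=6 → 1; l=7 → 1; l=8 → 1.
Orbitals: 1 + 1 + 1 + 1 + 1 + 1 = 6. Each orbital carries two spin states, so 6 × 2 = 12 states.

12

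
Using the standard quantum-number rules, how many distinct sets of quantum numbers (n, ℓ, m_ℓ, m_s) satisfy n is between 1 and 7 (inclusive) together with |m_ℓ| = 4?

24

Count contributing orbitals for each principal shell:
n=5 → 2; n=6 → 4; n=7 → 6.
Orbitals: 2 + 4 + 6 = 12. Including both spin states (m_s = ±1/2) gives 2 × 12 = 24 states.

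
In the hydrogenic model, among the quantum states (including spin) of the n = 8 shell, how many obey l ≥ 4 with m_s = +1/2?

Contributions: l=4 → 9; l=5 → 11; l=6 → 13; l=7 → 15.
Orbitals: 9 + 11 + 13 + 15 = 48. With m_s fixed to a single value there is one state per orbital, giving 48 states.

48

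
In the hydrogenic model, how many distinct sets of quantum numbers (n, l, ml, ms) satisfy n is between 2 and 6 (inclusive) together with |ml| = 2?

40

Work shell by shell — for each n, count the (l, ml) pairs that satisfy |ml| = 2:
n=3 → 2; n=4 → 4; n=5 → 6; n=6 → 8.
Orbitals: 2 + 4 + 6 + 8 = 20. Including both spin states (ms = ±1/2) gives 2 × 20 = 40 states.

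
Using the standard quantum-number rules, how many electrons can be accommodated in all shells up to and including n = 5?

110

Total orbitals = 1² + 2² + 3² + 4² + 5² = 55. Doubling for spin gives 110 electrons.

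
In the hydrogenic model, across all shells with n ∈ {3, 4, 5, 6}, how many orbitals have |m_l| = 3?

12

Work shell by shell — for each n, count the (l, m_l) pairs that satisfy |m_l| = 3:
n=4 → 2; n=5 → 4; n=6 → 6.
Total orbitals: 2 + 4 + 6 = 12.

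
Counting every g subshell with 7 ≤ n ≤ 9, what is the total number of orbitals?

A g subshell (l = 4) exists for every n ≥ 5, so shells n = 7, 8, 9 each contribute one — 3 subshells.
Since each g subshell has 2·4+1 = 9 orbitals, the total is 3 × 9 = 27.

27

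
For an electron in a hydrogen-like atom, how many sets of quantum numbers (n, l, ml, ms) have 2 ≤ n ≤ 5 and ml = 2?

Go shell by shell, enumerating (l, ml) with ml = 2:
n=3 → 1; n=4 → 2; n=5 → 3.
Orbitals: 1 + 2 + 3 = 6. Including both spin states (ms = ±1/2) gives 2 × 6 = 12 states.

12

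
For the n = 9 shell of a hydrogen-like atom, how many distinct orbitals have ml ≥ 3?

21

Go through l = 0, …, 8 (the values permitted for n = 9).
Orbitals with ml ≥ 3, by l: l=3 → 1; l=4 → 2; l=5 → 3; l=6 → 4; l=7 → 5; l=8 → 6.
Total orbitals: 1 + 2 + 3 + 4 + 5 + 6 = 21.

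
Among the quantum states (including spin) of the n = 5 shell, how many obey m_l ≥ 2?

12

Go through l = 0, …, 4 (the values permitted for n = 5).
The (l, m_l) pairs meeting m_l ≥ 2 give: l=2 → 1; l=3 → 2; l=4 → 3.
Orbitals: 1 + 2 + 3 = 6. Each orbital carries two spin states, so 6 × 2 = 12 states.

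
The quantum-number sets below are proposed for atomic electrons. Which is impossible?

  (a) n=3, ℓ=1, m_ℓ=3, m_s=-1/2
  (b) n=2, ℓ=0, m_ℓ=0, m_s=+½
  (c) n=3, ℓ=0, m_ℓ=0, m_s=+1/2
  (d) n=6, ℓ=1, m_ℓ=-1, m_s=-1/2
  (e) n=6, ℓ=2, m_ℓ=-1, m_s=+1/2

(a)

(a) has |m_ℓ| = 3 > ℓ = 1, violating −ℓ ≤ m_ℓ ≤ ℓ.
The remaining sets (b), (c), (d), (e) satisfy all four rules.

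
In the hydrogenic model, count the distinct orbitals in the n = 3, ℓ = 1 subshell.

A subshell has 2ℓ+1 orbitals; with ℓ = 1, that's 3.

3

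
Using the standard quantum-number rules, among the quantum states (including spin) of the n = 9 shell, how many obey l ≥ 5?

112

For n = 9, l ranges over 0 … 8.
Per l-value: l=5 → 11; l=6 → 13; l=7 → 15; l=8 → 17.
Orbitals: 11 + 13 + 15 + 17 = 56. Each orbital carries two spin states, so 56 × 2 = 112 states.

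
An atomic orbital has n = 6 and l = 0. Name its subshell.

l = 0 corresponds to the letter 's', so the subshell is 6s.

6s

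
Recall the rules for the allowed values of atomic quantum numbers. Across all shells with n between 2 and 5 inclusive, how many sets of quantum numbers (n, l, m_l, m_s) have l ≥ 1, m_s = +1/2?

Go shell by shell, enumerating (l, m_l) with l ≥ 1:
n=2 → 3; n=3 → 8; n=4 → 15; n=5 → 24.
Orbitals: 3 + 8 + 15 + 24 = 50. With m_s fixed to +1/2 there is one state per orbital, so 50 states.

50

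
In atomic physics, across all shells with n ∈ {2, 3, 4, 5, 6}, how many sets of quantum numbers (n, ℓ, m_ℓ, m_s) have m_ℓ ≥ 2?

40

Count contributing orbitals for each principal shell:
n=3 → 1; n=4 → 3; n=5 → 6; n=6 → 10.
Orbitals: 1 + 3 + 6 + 10 = 20. Including both spin states (m_s = ±1/2) gives 2 × 20 = 40 states.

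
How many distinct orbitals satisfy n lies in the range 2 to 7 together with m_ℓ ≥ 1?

Per-shell orbital counts meeting the constraint:
n=2 → 1; n=3 → 3; n=4 → 6; n=5 → 10; n=6 → 15; n=7 → 21.
Total orbitals: 1 + 3 + 6 + 10 + 15 + 21 = 56.

56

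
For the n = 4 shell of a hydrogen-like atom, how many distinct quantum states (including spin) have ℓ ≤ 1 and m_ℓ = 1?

The (ℓ, m_ℓ) pairs meeting ℓ ≤ 1 and m_ℓ = 1 give: ℓ=1 → 1.
Orbitals: 1. Each orbital carries two spin states, so 1 × 2 = 2 states.

2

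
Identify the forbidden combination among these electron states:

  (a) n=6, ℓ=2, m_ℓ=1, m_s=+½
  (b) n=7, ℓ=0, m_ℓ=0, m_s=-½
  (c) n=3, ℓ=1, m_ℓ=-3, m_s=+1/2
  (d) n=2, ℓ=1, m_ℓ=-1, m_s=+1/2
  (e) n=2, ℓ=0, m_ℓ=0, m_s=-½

(c) has |m_ℓ| = 3 > ℓ = 1, violating −ℓ ≤ m_ℓ ≤ ℓ.
The remaining sets (a), (b), (d), (e) satisfy all four rules.

(c)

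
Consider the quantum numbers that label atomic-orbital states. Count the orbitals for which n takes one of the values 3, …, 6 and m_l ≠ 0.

68

Treat each shell separately and count matching orbitals:
n=3 → 6; n=4 → 12; n=5 → 20; n=6 → 30.
Total orbitals: 6 + 12 + 20 + 30 = 68.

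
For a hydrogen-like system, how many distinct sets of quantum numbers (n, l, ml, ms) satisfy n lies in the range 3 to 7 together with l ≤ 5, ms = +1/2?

122

Treat each shell separately and count matching orbitals:
n=3 → 9; n=4 → 16; n=5 → 25; n=6 → 36; n=7 → 36.
Orbitals: 9 + 16 + 25 + 36 + 36 = 122. With ms fixed to +1/2 there is one state per orbital, so 122 states.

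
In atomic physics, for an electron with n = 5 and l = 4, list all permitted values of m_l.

m_l takes every integer from −l to +l. With l = 4 that gives the 9 values -4, -3, -2, -1, 0, 1, 2, 3, 4.

-4, -3, -2, -1, 0, 1, 2, 3, 4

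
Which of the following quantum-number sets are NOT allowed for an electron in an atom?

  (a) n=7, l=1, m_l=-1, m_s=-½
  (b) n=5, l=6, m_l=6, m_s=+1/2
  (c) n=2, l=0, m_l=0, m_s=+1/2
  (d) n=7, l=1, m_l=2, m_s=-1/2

(b) has l = 6 ≥ n = 5, violating 0 ≤ l ≤ n−1.
(d) has |m_l| = 2 > l = 1, violating −l ≤ m_l ≤ l.
The remaining sets (a), (c) satisfy all four rules.

(b) and (d)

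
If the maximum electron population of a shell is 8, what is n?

n = 2

2n² = 8 ⇒ n² = 4 ⇒ n = 2.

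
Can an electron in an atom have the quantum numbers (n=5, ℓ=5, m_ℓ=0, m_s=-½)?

The orbital quantum number must satisfy 0 ≤ ℓ ≤ n−1. With n = 5 the allowed ℓ values are 0, 1, 2, 3, 4, so ℓ = 5 is out of range.

Invalid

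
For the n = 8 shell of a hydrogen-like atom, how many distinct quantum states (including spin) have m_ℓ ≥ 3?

30

Go through ℓ = 0, …, 7 (the values permitted for n = 8).
The (ℓ, m_ℓ) pairs meeting m_ℓ ≥ 3 give: ℓ=3 → 1; ℓ=4 → 2; ℓ=5 → 3; ℓ=6 → 4; ℓ=7 → 5.
Orbitals: 1 + 2 + 3 + 4 + 5 = 15. Each orbital carries two spin states, so 15 × 2 = 30 states.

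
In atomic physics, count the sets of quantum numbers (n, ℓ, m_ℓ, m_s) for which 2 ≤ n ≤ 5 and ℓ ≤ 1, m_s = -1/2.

For each n in the range, tally the orbitals obeying ℓ ≤ 1:
n=2 → 4; n=3 → 4; n=4 → 4; n=5 → 4.
Orbitals: 4 + 4 + 4 + 4 = 16. With m_s fixed to -1/2 there is one state per orbital, so 16 states.

16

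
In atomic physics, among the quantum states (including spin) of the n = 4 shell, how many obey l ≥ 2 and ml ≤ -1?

The n = 4 shell has l = 0 through 3; check each.
Contributions: l=2 → 2; l=3 → 3.
Orbitals: 2 + 3 = 5. Each orbital carries two spin states, so 5 × 2 = 10 states.

10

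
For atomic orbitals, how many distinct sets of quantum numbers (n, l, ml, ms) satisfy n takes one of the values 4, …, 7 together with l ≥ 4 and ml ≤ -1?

56

Treat each shell separately and count matching orbitals:
n=5 → 4; n=6 → 9; n=7 → 15.
Orbitals: 4 + 9 + 15 = 28. Including both spin states (ms = ±1/2) gives 2 × 28 = 56 states.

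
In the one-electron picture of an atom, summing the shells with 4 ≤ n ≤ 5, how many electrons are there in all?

82

Shell n has n² orbitals: 4²=16 + 5²=25 = 41 orbitals.
Two spin states per orbital: 2 × 41 = 82 electrons.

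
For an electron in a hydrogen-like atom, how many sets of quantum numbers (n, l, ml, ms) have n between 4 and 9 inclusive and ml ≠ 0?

Per-shell orbital counts meeting the constraint:
n=4 → 12; n=5 → 20; n=6 → 30; n=7 → 42; n=8 → 56; n=9 → 72.
Orbitals: 12 + 20 + 30 + 42 + 56 + 72 = 232. Including both spin states (ms = ±1/2) gives 2 × 232 = 464 states.

464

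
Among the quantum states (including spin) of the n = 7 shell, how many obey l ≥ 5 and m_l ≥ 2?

The n = 7 shell has l = 0 through 6; check each.
Contributions: l=5 → 4; l=6 → 5.
Orbitals: 4 + 5 = 9. Each orbital carries two spin states, so 9 × 2 = 18 states.

18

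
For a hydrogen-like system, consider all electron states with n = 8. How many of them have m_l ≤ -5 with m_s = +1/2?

For n = 8, l ranges over 0 … 7.
Contributions: l=5 → 1; l=6 → 2; l=7 → 3.
Orbitals: 1 + 2 + 3 = 6. With m_s fixed to a single value there is one state per orbital, giving 6 states.

6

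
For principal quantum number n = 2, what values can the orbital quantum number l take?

l is an integer with 0 ≤ l ≤ n−1, so for n = 2: l = 0, 1.

0, 1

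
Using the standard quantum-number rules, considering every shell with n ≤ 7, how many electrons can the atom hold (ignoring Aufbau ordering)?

280

Total orbitals = 1² + 2² + 3² + 4² + 5² + 6² + 7² = 140. Doubling for spin gives 280 electrons.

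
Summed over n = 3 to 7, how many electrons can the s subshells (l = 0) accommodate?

10

An s subshell (l = 0) exists for every n ≥ 1, so shells n = 3, 4, 5, 6, 7 each contribute one — 5 subshells.
Since each s subshell holds 2(2·0+1) = 2 electrons, the total is 5 × 2 = 10.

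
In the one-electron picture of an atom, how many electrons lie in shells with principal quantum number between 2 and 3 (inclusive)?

Shell n has n² orbitals: 2²=4 + 3²=9 = 13 orbitals.
Two spin states per orbital: 2 × 13 = 26 electrons.

26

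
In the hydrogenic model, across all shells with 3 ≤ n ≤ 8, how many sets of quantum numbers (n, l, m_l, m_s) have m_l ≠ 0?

332

Go shell by shell, enumerating (l, m_l) with m_l ≠ 0:
n=3 → 6; n=4 → 12; n=5 → 20; n=6 → 30; n=7 → 42; n=8 → 56.
Orbitals: 6 + 12 + 20 + 30 + 42 + 56 = 166. Including both spin states (m_s = ±1/2) gives 2 × 166 = 332 states.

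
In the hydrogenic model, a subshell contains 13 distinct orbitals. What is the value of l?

2l+1 = 13 gives l = 6.

l = 6 (i)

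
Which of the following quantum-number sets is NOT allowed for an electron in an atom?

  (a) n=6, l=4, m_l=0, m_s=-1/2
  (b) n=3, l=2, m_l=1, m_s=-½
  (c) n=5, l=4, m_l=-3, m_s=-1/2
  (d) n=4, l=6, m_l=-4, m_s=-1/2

(d)

(d) has l = 6 ≥ n = 4, violating 0 ≤ l ≤ n−1.
The remaining sets (a), (b), (c) satisfy all four rules.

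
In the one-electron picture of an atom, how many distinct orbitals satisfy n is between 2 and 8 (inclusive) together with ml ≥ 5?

For each n in the range, tally the orbitals obeying ml ≥ 5:
n=6 → 1; n=7 → 3; n=8 → 6.
Total orbitals: 1 + 3 + 6 = 10.

10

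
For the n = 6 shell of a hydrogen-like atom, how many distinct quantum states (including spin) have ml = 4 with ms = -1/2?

2

With n = 6 the allowed l are 0, 1, …, 5.
Orbitals with ml = 4, by l: l=4 → 1; l=5 → 1.
Orbitals: 1 + 1 = 2. With ms fixed to a single value there is one state per orbital, giving 2 states.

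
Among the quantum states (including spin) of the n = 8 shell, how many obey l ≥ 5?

Go through l = 0, …, 7 (the values permitted for n = 8).
The (l, ml) pairs meeting l ≥ 5 give: l=5 → 11; l=6 → 13; l=7 → 15.
Orbitals: 11 + 13 + 15 = 39. Each orbital carries two spin states, so 39 × 2 = 78 states.

78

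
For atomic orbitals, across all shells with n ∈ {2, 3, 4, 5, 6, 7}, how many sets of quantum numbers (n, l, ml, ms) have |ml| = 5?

12

Treat each shell separately and count matching orbitals:
n=6 → 2; n=7 → 4.
Orbitals: 2 + 4 = 6. Including both spin states (ms = ±1/2) gives 2 × 6 = 12 states.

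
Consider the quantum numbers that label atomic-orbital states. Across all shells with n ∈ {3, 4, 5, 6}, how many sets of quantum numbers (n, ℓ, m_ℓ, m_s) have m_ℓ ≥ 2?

Count contributing orbitals for each principal shell:
n=3 → 1; n=4 → 3; n=5 → 6; n=6 → 10.
Orbitals: 1 + 3 + 6 + 10 = 20. Including both spin states (m_s = ±1/2) gives 2 × 20 = 40 states.

40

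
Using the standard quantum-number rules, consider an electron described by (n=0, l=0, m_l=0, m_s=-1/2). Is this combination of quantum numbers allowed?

The principal quantum number must be a positive integer (n ≥ 1), but here n = 0.

No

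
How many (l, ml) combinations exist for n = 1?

1

The n = 1 shell contains n² = 1² = 1 orbital.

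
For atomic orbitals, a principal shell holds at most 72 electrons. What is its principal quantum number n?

2n² = 72 ⇒ n² = 36 ⇒ n = 6.

n = 6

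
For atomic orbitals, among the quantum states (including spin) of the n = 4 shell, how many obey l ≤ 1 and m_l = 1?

2

With n = 4 the allowed l are 0, 1, …, 3.
Per l-value: l=1 → 1.
Orbitals: 1. Each orbital carries two spin states, so 1 × 2 = 2 states.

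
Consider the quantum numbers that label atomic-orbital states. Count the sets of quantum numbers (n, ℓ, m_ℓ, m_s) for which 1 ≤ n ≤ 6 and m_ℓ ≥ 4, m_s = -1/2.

4

Per-shell orbital counts meeting the constraint:
n=5 → 1; n=6 → 3.
Orbitals: 1 + 3 = 4. With m_s fixed to -1/2 there is one state per orbital, so 4 states.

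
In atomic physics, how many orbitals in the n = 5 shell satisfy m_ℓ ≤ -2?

The n = 5 shell has ℓ = 0 through 4; check each.
Per ℓ-value: ℓ=2 → 1; ℓ=3 → 2; ℓ=4 → 3.
Total orbitals: 1 + 2 + 3 = 6.

6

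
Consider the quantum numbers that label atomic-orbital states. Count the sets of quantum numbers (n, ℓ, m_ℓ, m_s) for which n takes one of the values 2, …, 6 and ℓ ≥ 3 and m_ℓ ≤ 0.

Per-shell orbital counts meeting the constraint:
n=4 → 4; n=5 → 9; n=6 → 15.
Orbitals: 4 + 9 + 15 = 28. Including both spin states (m_s = ±1/2) gives 2 × 28 = 56 states.

56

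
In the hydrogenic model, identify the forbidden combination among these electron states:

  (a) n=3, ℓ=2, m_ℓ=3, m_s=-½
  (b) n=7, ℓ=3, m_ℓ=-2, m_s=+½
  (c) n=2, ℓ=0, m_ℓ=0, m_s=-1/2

(a) has |m_ℓ| = 3 > ℓ = 2, violating −ℓ ≤ m_ℓ ≤ ℓ.
The remaining sets (b), (c) satisfy all four rules.

(a)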